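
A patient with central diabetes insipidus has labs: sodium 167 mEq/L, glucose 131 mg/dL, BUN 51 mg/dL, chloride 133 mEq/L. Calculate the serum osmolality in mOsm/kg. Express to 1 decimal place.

359.5 mOsm/kg

Calculated osmolality = 2·Na + glucose/18 + BUN/2.8
= 2·167 + 131/18 + 51/2.8
= 334 + 7.28 + 18.21
= 359.49 mOsm/kg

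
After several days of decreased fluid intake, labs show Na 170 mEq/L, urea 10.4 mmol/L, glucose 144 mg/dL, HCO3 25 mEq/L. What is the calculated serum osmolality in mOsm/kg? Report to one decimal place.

358.4 mOsm/kg

Calculated osmolality = 2·Na + glucose/18 + urea
= 2·170 + 144/18 + 10.4
= 340 + 8 + 10.40
= 358.4 mOsm/kg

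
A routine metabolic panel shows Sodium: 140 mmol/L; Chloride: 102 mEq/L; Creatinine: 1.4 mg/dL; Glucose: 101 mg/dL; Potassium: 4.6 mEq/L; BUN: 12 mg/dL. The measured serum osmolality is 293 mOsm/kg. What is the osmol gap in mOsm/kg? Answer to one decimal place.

Calculated osmolality = 2·Na + glucose/18 + BUN/2.8
= 2·140 + 101/18 + 12/2.8
= 280 + 5.61 + 4.29
= 289.9 mOsm/kg ≈ 289.9 mOsm/kg
Osmolar gap = measured − calculated = 293 − 289.9 = 3.1 mOsm/kg

3.1 mOsm/kg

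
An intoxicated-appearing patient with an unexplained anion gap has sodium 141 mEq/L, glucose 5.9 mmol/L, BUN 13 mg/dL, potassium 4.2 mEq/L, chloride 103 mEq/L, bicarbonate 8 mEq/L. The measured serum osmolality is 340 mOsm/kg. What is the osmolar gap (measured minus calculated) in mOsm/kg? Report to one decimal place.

47.5 mOsm/kg

Calculated osmolality = 2·Na + glucose + BUN/2.8
= 2·141 + 5.9 + 13/2.8
= 282 + 5.90 + 4.64
= 292.54 mOsm/kg ≈ 292.5 mOsm/kg
Osmolar gap = measured − calculated = 340 − 292.5 = 47.5 mOsm/kg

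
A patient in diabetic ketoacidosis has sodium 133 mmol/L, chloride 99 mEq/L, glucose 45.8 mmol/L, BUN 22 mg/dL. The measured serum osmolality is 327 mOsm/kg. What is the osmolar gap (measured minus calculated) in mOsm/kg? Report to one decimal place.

Calculated osmolality = 2·Na + glucose + BUN/2.8
= 2·133 + 45.8 + 22/2.8
= 266 + 45.80 + 7.86
= 319.66 mOsm/kg ≈ 319.7 mOsm/kg
Osmolar gap = measured − calculated = 327 − 319.7 = 7.3 mOsm/kg

7.3 mOsm/kg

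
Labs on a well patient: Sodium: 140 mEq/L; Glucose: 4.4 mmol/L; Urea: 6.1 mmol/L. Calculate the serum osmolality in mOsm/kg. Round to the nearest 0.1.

290.5 mOsm/kg

Calculated osmolality = 2·Na + glucose + urea
= 2·140 + 4.4 + 6.1
= 280 + 4.40 + 6.10
= 290.5 mOsm/kg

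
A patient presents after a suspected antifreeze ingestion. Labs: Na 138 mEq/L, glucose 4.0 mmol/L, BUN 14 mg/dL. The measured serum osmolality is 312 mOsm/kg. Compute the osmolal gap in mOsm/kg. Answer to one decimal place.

27.0 mOsm/kg

Calculated osmolality = 2·Na + glucose + BUN/2.8
= 2·138 + 4 + 14/2.8
= 276 + 4 + 5
= 285 mOsm/kg ≈ 285.0 mOsm/kg
Osmolar gap = measured − calculated = 312 − 285.0 = 27.0 mOsm/kg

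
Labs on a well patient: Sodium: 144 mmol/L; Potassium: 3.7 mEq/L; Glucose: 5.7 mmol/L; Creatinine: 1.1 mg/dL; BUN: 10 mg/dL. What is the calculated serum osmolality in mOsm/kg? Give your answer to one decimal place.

297.3 mOsm/kg

Calculated osmolality = 2·Na + glucose + BUN/2.8
= 2·144 + 5.7 + 10/2.8
= 288 + 5.70 + 3.57
= 297.27 mOsm/kg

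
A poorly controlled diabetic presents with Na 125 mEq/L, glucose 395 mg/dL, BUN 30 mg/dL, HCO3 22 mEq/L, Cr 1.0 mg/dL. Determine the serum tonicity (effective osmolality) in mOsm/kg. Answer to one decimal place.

Effective osmolality excludes urea (freely permeant across cell membranes):
2·Na + glucose/18
= 2·125 + 395/18
= 250 + 21.94
= 271.94 mOsm/kg

271.9 mOsm/kg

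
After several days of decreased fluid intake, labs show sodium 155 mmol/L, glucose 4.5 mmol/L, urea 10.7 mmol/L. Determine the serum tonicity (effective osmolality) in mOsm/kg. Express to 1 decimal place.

Effective osmolality excludes urea (freely permeant across cell membranes):
2·Na + glucose
= 2·155 + 4.5
= 310 + 4.5
= 314.5 mOsm/kg

314.5 mOsm/kg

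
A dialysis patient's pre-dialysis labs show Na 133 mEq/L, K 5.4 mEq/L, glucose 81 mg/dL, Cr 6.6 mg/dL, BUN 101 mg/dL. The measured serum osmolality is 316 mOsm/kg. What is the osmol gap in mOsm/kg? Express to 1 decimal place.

Calculated osmolality = 2·Na + glucose/18 + BUN/2.8
= 2·133 + 81/18 + 101/2.8
= 266 + 4.50 + 36.07
= 306.57 mOsm/kg ≈ 306.6 mOsm/kg
Osmolar gap = measured − calculated = 316 − 306.6 = 9.4 mOsm/kg

9.4 mOsm/kg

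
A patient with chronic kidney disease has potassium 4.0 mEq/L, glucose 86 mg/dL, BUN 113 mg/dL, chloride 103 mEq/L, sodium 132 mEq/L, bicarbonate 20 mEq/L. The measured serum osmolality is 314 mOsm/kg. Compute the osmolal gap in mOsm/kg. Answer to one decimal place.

4.9 mOsm/kg

Calculated osmolality = 2·Na + glucose/18 + BUN/2.8
= 2·132 + 86/18 + 113/2.8
= 264 + 4.78 + 40.36
= 309.14 mOsm/kg ≈ 309.1 mOsm/kg
Osmolar gap = measured − calculated = 314 − 309.1 = 4.9 mOsm/kg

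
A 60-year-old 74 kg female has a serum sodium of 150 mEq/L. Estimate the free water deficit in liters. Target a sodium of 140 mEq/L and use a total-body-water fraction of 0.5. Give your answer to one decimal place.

2.6 L

TBW = 0.5 · 74 = 37 L
Free water deficit = TBW · (Na/140 − 1)
= 37 · (150/140 − 1)
= 37 · 0.0714
= 2.64 L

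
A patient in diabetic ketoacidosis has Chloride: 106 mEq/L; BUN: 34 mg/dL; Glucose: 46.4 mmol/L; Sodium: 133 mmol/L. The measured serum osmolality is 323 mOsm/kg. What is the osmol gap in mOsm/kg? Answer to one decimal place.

Calculated osmolality = 2·Na + glucose + BUN/2.8
= 2·133 + 46.4 + 34/2.8
= 266 + 46.40 + 12.14
= 324.54 mOsm/kg ≈ 324.5 mOsm/kg
Osmolar gap = measured − calculated = 323 − 324.5 = -1.5 mOsm/kg

-1.5 mOsm/kg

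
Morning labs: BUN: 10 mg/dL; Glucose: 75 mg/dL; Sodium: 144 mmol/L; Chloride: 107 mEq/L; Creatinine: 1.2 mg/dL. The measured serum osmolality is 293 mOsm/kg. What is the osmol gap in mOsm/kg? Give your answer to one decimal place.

-2.7 mOsm/kg

Calculated osmolality = 2·Na + glucose/18 + BUN/2.8
= 2·144 + 75/18 + 10/2.8
= 288 + 4.17 + 3.57
= 295.74 mOsm/kg ≈ 295.7 mOsm/kg
Osmolar gap = measured − calculated = 293 − 295.7 = -2.7 mOsm/kg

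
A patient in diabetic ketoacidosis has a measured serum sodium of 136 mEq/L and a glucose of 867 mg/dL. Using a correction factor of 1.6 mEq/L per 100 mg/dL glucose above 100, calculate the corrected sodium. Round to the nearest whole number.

Corrected Na = measured Na + 1.6 · (glucose − 100)/100
= 136 + 1.6 · (867 − 100)/100
= 136 + 12.3
= 148.3 mEq/L

148 mEq/L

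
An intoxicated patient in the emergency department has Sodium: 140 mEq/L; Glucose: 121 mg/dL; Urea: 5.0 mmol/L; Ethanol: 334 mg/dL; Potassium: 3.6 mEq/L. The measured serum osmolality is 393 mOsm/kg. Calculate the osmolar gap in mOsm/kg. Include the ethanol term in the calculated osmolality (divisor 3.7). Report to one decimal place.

Calculated osmolality = 2·Na + glucose/18 + urea + ethanol/3.7
= 2·140 + 121/18 + 5 + 334/3.7
= 280 + 6.72 + 5 + 90.27
= 381.99 mOsm/kg ≈ 382.0 mOsm/kg
Osmolar gap = measured − calculated = 393 − 382.0 = 11.0 mOsm/kg

11.0 mOsm/kg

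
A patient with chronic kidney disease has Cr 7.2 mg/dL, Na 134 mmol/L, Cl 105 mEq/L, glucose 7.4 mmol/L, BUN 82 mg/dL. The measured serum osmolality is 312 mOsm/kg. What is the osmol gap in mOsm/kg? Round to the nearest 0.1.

Calculated osmolality = 2·Na + glucose + BUN/2.8
= 2·134 + 7.4 + 82/2.8
= 268 + 7.40 + 29.29
= 304.69 mOsm/kg ≈ 304.7 mOsm/kg
Osmolar gap = measured − calculated = 312 − 304.7 = 7.3 mOsm/kg

7.3 mOsm/kg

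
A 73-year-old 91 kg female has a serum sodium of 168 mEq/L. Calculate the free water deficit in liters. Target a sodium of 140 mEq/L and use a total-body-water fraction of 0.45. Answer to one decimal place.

TBW = 0.45 · 91 = 40.95 L
Free water deficit = TBW · (Na/140 − 1)
= 40.95 · (168/140 − 1)
= 40.95 · 0.2
= 8.19 L

8.2 L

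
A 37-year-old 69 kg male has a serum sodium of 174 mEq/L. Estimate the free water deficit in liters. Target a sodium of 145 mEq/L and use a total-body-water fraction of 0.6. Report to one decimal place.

TBW = 0.6 · 69 = 41.4 L
Free water deficit = TBW · (Na/145 − 1)
= 41.4 · (174/145 − 1)
= 41.4 · 0.2
= 8.28 L

8.3 L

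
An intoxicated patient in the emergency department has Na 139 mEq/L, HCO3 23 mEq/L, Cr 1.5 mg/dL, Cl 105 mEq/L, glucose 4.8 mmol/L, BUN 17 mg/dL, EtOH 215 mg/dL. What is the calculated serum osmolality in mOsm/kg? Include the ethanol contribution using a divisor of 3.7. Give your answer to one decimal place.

347.0 mOsm/kg

Calculated osmolality = 2·Na + glucose + BUN/2.8 + ethanol/3.7
= 2·139 + 4.8 + 17/2.8 + 215/3.7
= 278 + 4.80 + 6.07 + 58.11
= 346.98 mOsm/kg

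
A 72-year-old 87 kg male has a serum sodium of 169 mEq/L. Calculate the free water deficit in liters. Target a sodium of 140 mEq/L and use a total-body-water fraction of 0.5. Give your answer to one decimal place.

9.0 L

TBW = 0.5 · 87 = 43.5 L
Free water deficit = TBW · (Na/140 − 1)
= 43.5 · (169/140 − 1)
= 43.5 · 0.2071
= 9.01 L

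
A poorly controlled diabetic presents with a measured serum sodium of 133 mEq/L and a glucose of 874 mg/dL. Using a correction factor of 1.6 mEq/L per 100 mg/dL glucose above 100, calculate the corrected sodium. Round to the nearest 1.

Corrected Na = measured Na + 1.6 · (glucose − 100)/100
= 133 + 1.6 · (874 − 100)/100
= 133 + 12.4
= 145.4 mEq/L

145 mEq/L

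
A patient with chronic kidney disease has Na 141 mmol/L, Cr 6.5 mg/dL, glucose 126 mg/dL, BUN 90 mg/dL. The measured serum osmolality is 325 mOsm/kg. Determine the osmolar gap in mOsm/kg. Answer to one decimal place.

Calculated osmolality = 2·Na + glucose/18 + BUN/2.8
= 2·141 + 126/18 + 90/2.8
= 282 + 7 + 32.14
= 321.14 mOsm/kg ≈ 321.1 mOsm/kg
Osmolar gap = measured − calculated = 325 − 321.1 = 3.9 mOsm/kg

3.9 mOsm/kg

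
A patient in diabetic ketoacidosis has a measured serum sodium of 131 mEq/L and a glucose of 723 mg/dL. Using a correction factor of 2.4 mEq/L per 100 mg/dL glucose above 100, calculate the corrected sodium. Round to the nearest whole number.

Corrected Na = measured Na + 2.4 · (glucose − 100)/100
= 131 + 2.4 · (723 − 100)/100
= 131 + 15
= 146 mEq/L

146 mEq/L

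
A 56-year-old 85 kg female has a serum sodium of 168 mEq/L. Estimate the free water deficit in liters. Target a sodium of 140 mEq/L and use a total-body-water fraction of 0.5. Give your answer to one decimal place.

8.5 L

TBW = 0.5 · 85 = 42.5 L
Free water deficit = TBW · (Na/140 − 1)
= 42.5 · (168/140 − 1)
= 42.5 · 0.2
= 8.5 L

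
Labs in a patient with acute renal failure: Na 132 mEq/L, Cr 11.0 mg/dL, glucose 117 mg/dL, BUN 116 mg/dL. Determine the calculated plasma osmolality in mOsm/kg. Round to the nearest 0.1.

Calculated osmolality = 2·Na + glucose/18 + BUN/2.8
= 2·132 + 117/18 + 116/2.8
= 264 + 6.50 + 41.43
= 311.93 mOsm/kg

311.9 mOsm/kg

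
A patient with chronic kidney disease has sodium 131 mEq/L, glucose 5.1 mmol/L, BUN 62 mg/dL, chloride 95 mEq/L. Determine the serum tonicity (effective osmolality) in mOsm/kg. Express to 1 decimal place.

Effective osmolality excludes urea (freely permeant across cell membranes):
2·Na + glucose
= 2·131 + 5.1
= 262 + 5.1
= 267.1 mOsm/kg

267.1 mOsm/kg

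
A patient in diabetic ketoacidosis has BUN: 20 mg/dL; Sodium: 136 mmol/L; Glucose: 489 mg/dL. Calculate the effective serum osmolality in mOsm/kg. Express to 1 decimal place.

Effective osmolality excludes urea (freely permeant across cell membranes):
2·Na + glucose/18
= 2·136 + 489/18
= 272 + 27.17
= 299.17 mOsm/kg

299.2 mOsm/kg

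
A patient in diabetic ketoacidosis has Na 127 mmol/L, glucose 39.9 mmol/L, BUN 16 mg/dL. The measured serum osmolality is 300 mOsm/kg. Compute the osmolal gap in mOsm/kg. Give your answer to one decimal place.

Calculated osmolality = 2·Na + glucose + BUN/2.8
= 2·127 + 39.9 + 16/2.8
= 254 + 39.90 + 5.71
= 299.61 mOsm/kg ≈ 299.6 mOsm/kg
Osmolar gap = measured − calculated = 300 − 299.6 = 0.4 mOsm/kg

0.4 mOsm/kg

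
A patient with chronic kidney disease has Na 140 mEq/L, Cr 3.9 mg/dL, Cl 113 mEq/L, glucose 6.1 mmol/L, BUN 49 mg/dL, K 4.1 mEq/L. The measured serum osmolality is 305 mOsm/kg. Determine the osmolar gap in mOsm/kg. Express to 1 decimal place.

Calculated osmolality = 2·Na + glucose + BUN/2.8
= 2·140 + 6.1 + 49/2.8
= 280 + 6.10 + 17.50
= 303.6 mOsm/kg ≈ 303.6 mOsm/kg
Osmolar gap = measured − calculated = 305 − 303.6 = 1.4 mOsm/kg

1.4 mOsm/kg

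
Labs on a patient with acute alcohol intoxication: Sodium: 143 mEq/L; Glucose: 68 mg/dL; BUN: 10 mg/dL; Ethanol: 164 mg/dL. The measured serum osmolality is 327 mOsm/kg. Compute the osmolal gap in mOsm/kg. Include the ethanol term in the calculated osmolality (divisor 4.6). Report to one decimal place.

-2.0 mOsm/kg

Calculated osmolality = 2·Na + glucose/18 + BUN/2.8 + ethanol/4.6
= 2·143 + 68/18 + 10/2.8 + 164/4.6
= 286 + 3.78 + 3.57 + 35.65
= 329 mOsm/kg ≈ 329.0 mOsm/kg
Osmolar gap = measured − calculated = 327 − 329.0 = -2.0 mOsm/kg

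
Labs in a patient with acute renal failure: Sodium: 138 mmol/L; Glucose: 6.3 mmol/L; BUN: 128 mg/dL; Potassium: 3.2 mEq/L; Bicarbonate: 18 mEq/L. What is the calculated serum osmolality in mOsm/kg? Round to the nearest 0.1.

328.0 mOsm/kg

Calculated osmolality = 2·Na + glucose + BUN/2.8
= 2·138 + 6.3 + 128/2.8
= 276 + 6.30 + 45.71
= 328.01 mOsm/kg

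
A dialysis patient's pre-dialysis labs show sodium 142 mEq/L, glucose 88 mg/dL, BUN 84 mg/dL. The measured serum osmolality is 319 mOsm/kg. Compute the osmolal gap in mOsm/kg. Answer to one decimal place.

Calculated osmolality = 2·Na + glucose/18 + BUN/2.8
= 2·142 + 88/18 + 84/2.8
= 284 + 4.89 + 30
= 318.89 mOsm/kg ≈ 318.9 mOsm/kg
Osmolar gap = measured − calculated = 319 − 318.9 = 0.1 mOsm/kg

0.1 mOsm/kg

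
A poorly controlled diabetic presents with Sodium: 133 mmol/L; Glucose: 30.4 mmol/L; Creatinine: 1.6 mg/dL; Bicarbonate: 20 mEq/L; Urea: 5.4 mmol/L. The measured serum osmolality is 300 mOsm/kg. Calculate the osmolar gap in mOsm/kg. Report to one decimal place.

-1.8 mOsm/kg

Calculated osmolality = 2·Na + glucose + urea
= 2·133 + 30.4 + 5.4
= 266 + 30.40 + 5.40
= 301.8 mOsm/kg ≈ 301.8 mOsm/kg
Osmolar gap = measured − calculated = 300 − 301.8 = -1.8 mOsm/kg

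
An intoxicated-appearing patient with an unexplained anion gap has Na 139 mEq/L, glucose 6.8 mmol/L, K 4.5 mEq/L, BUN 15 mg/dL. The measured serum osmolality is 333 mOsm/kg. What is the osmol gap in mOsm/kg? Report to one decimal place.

Calculated osmolality = 2·Na + glucose + BUN/2.8
= 2·139 + 6.8 + 15/2.8
= 278 + 6.80 + 5.36
= 290.16 mOsm/kg ≈ 290.2 mOsm/kg
Osmolar gap = measured − calculated = 333 − 290.2 = 42.8 mOsm/kg

42.8 mOsm/kg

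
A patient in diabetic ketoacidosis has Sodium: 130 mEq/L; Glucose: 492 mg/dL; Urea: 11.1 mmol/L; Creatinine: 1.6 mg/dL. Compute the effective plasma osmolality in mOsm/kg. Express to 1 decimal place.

287.3 mOsm/kg

Effective osmolality excludes urea (freely permeant across cell membranes):
2·Na + glucose/18
= 2·130 + 492/18
= 260 + 27.33
= 287.33 mOsm/kg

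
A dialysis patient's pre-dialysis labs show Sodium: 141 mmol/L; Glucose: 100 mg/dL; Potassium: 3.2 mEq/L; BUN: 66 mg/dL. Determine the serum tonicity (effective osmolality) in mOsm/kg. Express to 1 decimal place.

287.6 mOsm/kg

Effective osmolality excludes urea (freely permeant across cell membranes):
2·Na + glucose/18
= 2·141 + 100/18
= 282 + 5.56
= 287.56 mOsm/kg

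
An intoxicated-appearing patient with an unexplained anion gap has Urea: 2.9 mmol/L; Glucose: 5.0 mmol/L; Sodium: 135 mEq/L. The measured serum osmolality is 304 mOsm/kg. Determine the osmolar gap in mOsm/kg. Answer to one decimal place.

Calculated osmolality = 2·Na + glucose + urea
= 2·135 + 5 + 2.9
= 270 + 5 + 2.90
= 277.9 mOsm/kg ≈ 277.9 mOsm/kg
Osmolar gap = measured − calculated = 304 − 277.9 = 26.1 mOsm/kg

26.1 mOsm/kg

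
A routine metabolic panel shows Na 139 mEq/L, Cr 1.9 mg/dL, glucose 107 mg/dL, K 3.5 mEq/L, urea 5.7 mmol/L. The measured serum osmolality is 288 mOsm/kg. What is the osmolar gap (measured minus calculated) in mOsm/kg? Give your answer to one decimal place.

-1.6 mOsm/kg

Calculated osmolality = 2·Na + glucose/18 + urea
= 2·139 + 107/18 + 5.7
= 278 + 5.94 + 5.70
= 289.64 mOsm/kg ≈ 289.6 mOsm/kg
Osmolar gap = measured − calculated = 288 − 289.6 = -1.6 mOsm/kg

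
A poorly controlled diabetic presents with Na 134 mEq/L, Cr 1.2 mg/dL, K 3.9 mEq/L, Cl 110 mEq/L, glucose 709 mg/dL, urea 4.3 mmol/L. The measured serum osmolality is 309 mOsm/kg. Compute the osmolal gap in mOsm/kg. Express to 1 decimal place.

Calculated osmolality = 2·Na + glucose/18 + urea
= 2·134 + 709/18 + 4.3
= 268 + 39.39 + 4.30
= 311.69 mOsm/kg ≈ 311.7 mOsm/kg
Osmolar gap = measured − calculated = 309 − 311.7 = -2.7 mOsm/kg

-2.7 mOsm/kg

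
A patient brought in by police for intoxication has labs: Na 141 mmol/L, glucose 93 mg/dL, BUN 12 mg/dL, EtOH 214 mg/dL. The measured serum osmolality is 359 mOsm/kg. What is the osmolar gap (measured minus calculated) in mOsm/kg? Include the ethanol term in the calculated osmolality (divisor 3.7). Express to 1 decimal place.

9.7 mOsm/kg

Calculated osmolality = 2·Na + glucose/18 + BUN/2.8 + ethanol/3.7
= 2·141 + 93/18 + 12/2.8 + 214/3.7
= 282 + 5.17 + 4.29 + 57.84
= 349.3 mOsm/kg ≈ 349.3 mOsm/kg
Osmolar gap = measured − calculated = 359 − 349.3 = 9.7 mOsm/kg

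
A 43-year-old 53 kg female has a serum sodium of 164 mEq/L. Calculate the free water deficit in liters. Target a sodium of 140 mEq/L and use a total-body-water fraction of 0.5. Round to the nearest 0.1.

4.5 L

TBW = 0.5 · 53 = 26.5 L
Free water deficit = TBW · (Na/140 − 1)
= 26.5 · (164/140 − 1)
= 26.5 · 0.1714
= 4.54 L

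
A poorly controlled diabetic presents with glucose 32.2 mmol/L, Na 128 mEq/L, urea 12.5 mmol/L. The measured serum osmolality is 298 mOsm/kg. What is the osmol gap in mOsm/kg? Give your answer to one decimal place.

Calculated osmolality = 2·Na + glucose + urea
= 2·128 + 32.2 + 12.5
= 256 + 32.20 + 12.50
= 300.7 mOsm/kg ≈ 300.7 mOsm/kg
Osmolar gap = measured − calculated = 298 − 300.7 = -2.7 mOsm/kg

-2.7 mOsm/kg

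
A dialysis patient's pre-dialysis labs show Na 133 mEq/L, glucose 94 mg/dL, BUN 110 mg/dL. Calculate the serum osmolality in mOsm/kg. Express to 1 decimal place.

310.5 mOsm/kg

Calculated osmolality = 2·Na + glucose/18 + BUN/2.8
= 2·133 + 94/18 + 110/2.8
= 266 + 5.22 + 39.29
= 310.51 mOsm/kg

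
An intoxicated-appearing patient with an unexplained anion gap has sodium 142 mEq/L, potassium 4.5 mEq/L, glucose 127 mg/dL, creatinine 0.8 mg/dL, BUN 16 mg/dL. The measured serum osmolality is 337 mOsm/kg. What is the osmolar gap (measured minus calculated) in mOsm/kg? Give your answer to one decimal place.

40.2 mOsm/kg

Calculated osmolality = 2·Na + glucose/18 + BUN/2.8
= 2·142 + 127/18 + 16/2.8
= 284 + 7.06 + 5.71
= 296.77 mOsm/kg ≈ 296.8 mOsm/kg
Osmolar gap = measured − calculated = 337 − 296.8 = 40.2 mOsm/kg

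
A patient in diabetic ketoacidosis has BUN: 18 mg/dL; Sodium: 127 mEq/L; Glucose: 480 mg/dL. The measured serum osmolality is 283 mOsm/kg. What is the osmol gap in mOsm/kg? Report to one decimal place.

Calculated osmolality = 2·Na + glucose/18 + BUN/2.8
= 2·127 + 480/18 + 18/2.8
= 254 + 26.67 + 6.43
= 287.1 mOsm/kg ≈ 287.1 mOsm/kg
Osmolar gap = measured − calculated = 283 − 287.1 = -4.1 mOsm/kg

-4.1 mOsm/kg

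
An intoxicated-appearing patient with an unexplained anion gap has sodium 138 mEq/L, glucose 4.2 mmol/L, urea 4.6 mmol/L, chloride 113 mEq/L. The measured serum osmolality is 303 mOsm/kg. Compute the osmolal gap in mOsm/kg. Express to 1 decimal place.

Calculated osmolality = 2·Na + glucose + urea
= 2·138 + 4.2 + 4.6
= 276 + 4.20 + 4.60
= 284.8 mOsm/kg ≈ 284.8 mOsm/kg
Osmolar gap = measured − calculated = 303 − 284.8 = 18.2 mOsm/kg

18.2 mOsm/kg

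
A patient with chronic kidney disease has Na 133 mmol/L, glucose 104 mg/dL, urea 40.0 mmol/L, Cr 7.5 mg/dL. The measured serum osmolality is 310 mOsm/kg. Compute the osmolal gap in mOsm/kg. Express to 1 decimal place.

Calculated osmolality = 2·Na + glucose/18 + urea
= 2·133 + 104/18 + 40
= 266 + 5.78 + 40
= 311.78 mOsm/kg ≈ 311.8 mOsm/kg
Osmolar gap = measured − calculated = 310 − 311.8 = -1.8 mOsm/kg

-1.8 mOsm/kg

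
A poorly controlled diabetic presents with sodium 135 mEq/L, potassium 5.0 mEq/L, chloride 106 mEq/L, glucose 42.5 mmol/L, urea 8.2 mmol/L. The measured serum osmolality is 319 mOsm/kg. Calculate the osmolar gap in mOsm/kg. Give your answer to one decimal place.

Calculated osmolality = 2·Na + glucose + urea
= 2·135 + 42.5 + 8.2
= 270 + 42.50 + 8.20
= 320.7 mOsm/kg ≈ 320.7 mOsm/kg
Osmolar gap = measured − calculated = 319 − 320.7 = -1.7 mOsm/kg

-1.7 mOsm/kg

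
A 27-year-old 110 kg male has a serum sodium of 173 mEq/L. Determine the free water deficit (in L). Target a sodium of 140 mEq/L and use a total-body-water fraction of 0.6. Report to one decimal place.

TBW = 0.6 · 110 = 66 L
Free water deficit = TBW · (Na/140 − 1)
= 66 · (173/140 − 1)
= 66 · 0.2357
= 15.56 L

15.6 L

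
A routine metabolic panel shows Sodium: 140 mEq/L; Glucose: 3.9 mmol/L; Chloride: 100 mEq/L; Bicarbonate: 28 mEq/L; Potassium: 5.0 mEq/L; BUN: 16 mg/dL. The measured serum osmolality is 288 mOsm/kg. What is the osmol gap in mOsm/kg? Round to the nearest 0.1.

-1.6 mOsm/kg

Calculated osmolality = 2·Na + glucose + BUN/2.8
= 2·140 + 3.9 + 16/2.8
= 280 + 3.90 + 5.71
= 289.61 mOsm/kg ≈ 289.6 mOsm/kg
Osmolar gap = measured − calculated = 288 − 289.6 = -1.6 mOsm/kg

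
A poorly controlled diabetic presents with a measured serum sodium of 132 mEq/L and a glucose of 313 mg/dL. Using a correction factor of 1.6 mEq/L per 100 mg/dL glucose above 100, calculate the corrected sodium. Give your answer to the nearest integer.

Corrected Na = measured Na + 1.6 · (glucose − 100)/100
= 132 + 1.6 · (313 − 100)/100
= 132 + 3.4
= 135.4 mEq/L

135 mEq/L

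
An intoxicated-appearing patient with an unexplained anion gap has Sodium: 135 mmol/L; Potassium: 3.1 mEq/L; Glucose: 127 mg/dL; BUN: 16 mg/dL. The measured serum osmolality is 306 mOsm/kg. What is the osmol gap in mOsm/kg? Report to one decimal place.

23.2 mOsm/kg

Calculated osmolality = 2·Na + glucose/18 + BUN/2.8
= 2·135 + 127/18 + 16/2.8
= 270 + 7.06 + 5.71
= 282.77 mOsm/kg ≈ 282.8 mOsm/kg
Osmolar gap = measured − calculated = 306 − 282.8 = 23.2 mOsm/kg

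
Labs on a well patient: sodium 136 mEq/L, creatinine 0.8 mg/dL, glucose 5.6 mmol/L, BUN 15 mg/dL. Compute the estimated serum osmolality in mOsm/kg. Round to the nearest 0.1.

283.0 mOsm/kg

Calculated osmolality = 2·Na + glucose + BUN/2.8
= 2·136 + 5.6 + 15/2.8
= 272 + 5.60 + 5.36
= 282.96 mOsm/kg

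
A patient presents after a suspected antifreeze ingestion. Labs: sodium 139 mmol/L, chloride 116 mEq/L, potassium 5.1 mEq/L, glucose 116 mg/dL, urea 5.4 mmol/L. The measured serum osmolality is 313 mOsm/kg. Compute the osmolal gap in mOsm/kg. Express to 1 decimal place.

Calculated osmolality = 2·Na + glucose/18 + urea
= 2·139 + 116/18 + 5.4
= 278 + 6.44 + 5.40
= 289.84 mOsm/kg ≈ 289.8 mOsm/kg
Osmolar gap = measured − calculated = 313 − 289.8 = 23.2 mOsm/kg

23.2 mOsm/kg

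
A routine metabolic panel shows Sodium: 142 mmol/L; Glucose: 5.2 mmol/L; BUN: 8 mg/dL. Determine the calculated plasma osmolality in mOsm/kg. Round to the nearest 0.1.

Calculated osmolality = 2·Na + glucose + BUN/2.8
= 2·142 + 5.2 + 8/2.8
= 284 + 5.20 + 2.86
= 292.06 mOsm/kg

292.1 mOsm/kg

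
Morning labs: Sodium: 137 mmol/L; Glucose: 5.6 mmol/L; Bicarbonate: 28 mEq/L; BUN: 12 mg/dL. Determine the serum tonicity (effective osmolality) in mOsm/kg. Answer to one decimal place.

279.6 mOsm/kg

Effective osmolality excludes urea (freely permeant across cell membranes):
2·Na + glucose
= 2·137 + 5.6
= 274 + 5.6
= 279.6 mOsm/kg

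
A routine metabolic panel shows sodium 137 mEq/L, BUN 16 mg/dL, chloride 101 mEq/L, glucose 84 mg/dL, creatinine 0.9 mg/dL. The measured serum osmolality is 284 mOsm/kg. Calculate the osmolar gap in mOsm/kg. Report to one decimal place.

Calculated osmolality = 2·Na + glucose/18 + BUN/2.8
= 2·137 + 84/18 + 16/2.8
= 274 + 4.67 + 5.71
= 284.38 mOsm/kg ≈ 284.4 mOsm/kg
Osmolar gap = measured − calculated = 284 − 284.4 = -0.4 mOsm/kg

-0.4 mOsm/kg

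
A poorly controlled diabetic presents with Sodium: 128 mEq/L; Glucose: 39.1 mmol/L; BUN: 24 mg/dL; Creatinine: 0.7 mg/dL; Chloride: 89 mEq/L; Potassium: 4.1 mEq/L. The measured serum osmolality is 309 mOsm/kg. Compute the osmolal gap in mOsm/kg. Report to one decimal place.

Calculated osmolality = 2·Na + glucose + BUN/2.8
= 2·128 + 39.1 + 24/2.8
= 256 + 39.10 + 8.57
= 303.67 mOsm/kg ≈ 303.7 mOsm/kg
Osmolar gap = measured − calculated = 309 − 303.7 = 5.3 mOsm/kg

5.3 mOsm/kg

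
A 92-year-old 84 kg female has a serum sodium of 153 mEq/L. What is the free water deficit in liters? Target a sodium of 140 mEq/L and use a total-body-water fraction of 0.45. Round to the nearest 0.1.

3.5 L

TBW = 0.45 · 84 = 37.8 L
Free water deficit = TBW · (Na/140 − 1)
= 37.8 · (153/140 − 1)
= 37.8 · 0.0929
= 3.51 L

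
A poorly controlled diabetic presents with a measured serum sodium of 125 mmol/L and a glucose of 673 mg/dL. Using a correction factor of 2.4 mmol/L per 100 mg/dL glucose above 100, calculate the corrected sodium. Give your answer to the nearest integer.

139 mmol/L

Corrected Na = measured Na + 2.4 · (glucose − 100)/100
= 125 + 2.4 · (673 − 100)/100
= 125 + 13.8
= 138.8 mmol/L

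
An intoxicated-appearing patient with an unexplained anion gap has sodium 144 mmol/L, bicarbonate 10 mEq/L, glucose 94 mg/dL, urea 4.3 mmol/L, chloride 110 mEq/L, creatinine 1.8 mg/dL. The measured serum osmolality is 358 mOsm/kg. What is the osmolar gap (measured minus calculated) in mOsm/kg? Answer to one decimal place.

Calculated osmolality = 2·Na + glucose/18 + urea
= 2·144 + 94/18 + 4.3
= 288 + 5.22 + 4.30
= 297.52 mOsm/kg ≈ 297.5 mOsm/kg
Osmolar gap = measured − calculated = 358 − 297.5 = 60.5 mOsm/kg

60.5 mOsm/kg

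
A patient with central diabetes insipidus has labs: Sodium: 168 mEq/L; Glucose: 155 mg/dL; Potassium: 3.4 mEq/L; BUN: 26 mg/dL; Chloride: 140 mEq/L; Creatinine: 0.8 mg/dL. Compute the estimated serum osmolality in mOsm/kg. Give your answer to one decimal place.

Calculated osmolality = 2·Na + glucose/18 + BUN/2.8
= 2·168 + 155/18 + 26/2.8
= 336 + 8.61 + 9.29
= 353.9 mOsm/kg

353.9 mOsm/kg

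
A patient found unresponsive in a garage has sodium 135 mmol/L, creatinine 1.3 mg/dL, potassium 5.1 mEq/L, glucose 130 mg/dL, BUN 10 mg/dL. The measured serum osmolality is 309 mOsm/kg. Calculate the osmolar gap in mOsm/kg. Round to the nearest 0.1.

Calculated osmolality = 2·Na + glucose/18 + BUN/2.8
= 2·135 + 130/18 + 10/2.8
= 270 + 7.22 + 3.57
= 280.79 mOsm/kg ≈ 280.8 mOsm/kg
Osmolar gap = measured − calculated = 309 − 280.8 = 28.2 mOsm/kg

28.2 mOsm/kg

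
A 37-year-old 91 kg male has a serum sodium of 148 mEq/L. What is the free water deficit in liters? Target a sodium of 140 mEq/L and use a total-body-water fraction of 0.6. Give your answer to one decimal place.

3.1 L

TBW = 0.6 · 91 = 54.6 L
Free water deficit = TBW · (Na/140 − 1)
= 54.6 · (148/140 − 1)
= 54.6 · 0.0571
= 3.12 L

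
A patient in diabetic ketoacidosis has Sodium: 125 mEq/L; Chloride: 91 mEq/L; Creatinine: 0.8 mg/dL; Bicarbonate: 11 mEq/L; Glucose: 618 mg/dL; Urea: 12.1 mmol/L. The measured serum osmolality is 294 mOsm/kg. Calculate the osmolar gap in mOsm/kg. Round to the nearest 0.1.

Calculated osmolality = 2·Na + glucose/18 + urea
= 2·125 + 618/18 + 12.1
= 250 + 34.33 + 12.10
= 296.43 mOsm/kg ≈ 296.4 mOsm/kg
Osmolar gap = measured − calculated = 294 − 296.4 = -2.4 mOsm/kg

-2.4 mOsm/kg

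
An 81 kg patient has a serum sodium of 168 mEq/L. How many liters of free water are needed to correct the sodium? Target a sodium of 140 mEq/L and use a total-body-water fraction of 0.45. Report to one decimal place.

7.3 L

TBW = 0.45 · 81 = 36.45 L
Free water deficit = TBW · (Na/140 − 1)
= 36.45 · (168/140 − 1)
= 36.45 · 0.2
= 7.29 L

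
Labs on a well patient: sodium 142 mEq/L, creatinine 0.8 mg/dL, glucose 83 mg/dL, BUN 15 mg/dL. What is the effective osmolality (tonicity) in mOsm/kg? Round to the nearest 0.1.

Effective osmolality excludes urea (freely permeant across cell membranes):
2·Na + glucose/18
= 2·142 + 83/18
= 284 + 4.61
= 288.61 mOsm/kg

288.6 mOsm/kg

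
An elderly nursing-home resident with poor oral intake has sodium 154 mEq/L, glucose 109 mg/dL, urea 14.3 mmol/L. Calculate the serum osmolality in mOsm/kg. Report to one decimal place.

Calculated osmolality = 2·Na + glucose/18 + urea
= 2·154 + 109/18 + 14.3
= 308 + 6.06 + 14.30
= 328.36 mOsm/kg

328.4 mOsm/kg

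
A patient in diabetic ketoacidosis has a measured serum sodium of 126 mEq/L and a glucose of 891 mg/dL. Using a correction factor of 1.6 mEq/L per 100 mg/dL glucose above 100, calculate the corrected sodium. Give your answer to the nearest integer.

139 mEq/L

Corrected Na = measured Na + 1.6 · (glucose − 100)/100
= 126 + 1.6 · (891 − 100)/100
= 126 + 12.7
= 138.7 mEq/L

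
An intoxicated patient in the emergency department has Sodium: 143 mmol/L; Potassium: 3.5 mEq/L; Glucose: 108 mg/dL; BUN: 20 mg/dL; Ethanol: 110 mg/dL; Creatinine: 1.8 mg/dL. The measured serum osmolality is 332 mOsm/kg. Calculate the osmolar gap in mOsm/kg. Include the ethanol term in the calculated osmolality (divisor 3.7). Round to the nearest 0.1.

3.1 mOsm/kg

Calculated osmolality = 2·Na + glucose/18 + BUN/2.8 + ethanol/3.7
= 2·143 + 108/18 + 20/2.8 + 110/3.7
= 286 + 6 + 7.14 + 29.73
= 328.87 mOsm/kg ≈ 328.9 mOsm/kg
Osmolar gap = measured − calculated = 332 − 328.9 = 3.1 mOsm/kg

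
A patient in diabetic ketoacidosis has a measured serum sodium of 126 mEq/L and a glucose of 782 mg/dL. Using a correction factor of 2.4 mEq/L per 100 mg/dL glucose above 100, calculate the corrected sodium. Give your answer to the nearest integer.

142 mEq/L

Corrected Na = measured Na + 2.4 · (glucose − 100)/100
= 126 + 2.4 · (782 − 100)/100
= 126 + 16.4
= 142.4 mEq/L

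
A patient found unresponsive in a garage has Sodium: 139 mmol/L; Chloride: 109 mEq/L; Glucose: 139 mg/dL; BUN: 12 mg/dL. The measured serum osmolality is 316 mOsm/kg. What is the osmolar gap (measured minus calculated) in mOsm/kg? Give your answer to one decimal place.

Calculated osmolality = 2·Na + glucose/18 + BUN/2.8
= 2·139 + 139/18 + 12/2.8
= 278 + 7.72 + 4.29
= 290.01 mOsm/kg ≈ 290.0 mOsm/kg
Osmolar gap = measured − calculated = 316 − 290.0 = 26.0 mOsm/kg

26.0 mOsm/kg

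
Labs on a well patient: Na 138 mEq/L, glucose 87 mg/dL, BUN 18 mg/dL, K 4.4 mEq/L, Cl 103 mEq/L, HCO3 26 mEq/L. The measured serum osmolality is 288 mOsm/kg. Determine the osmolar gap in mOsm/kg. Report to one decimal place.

0.7 mOsm/kg

Calculated osmolality = 2·Na + glucose/18 + BUN/2.8
= 2·138 + 87/18 + 18/2.8
= 276 + 4.83 + 6.43
= 287.26 mOsm/kg ≈ 287.3 mOsm/kg
Osmolar gap = measured − calculated = 288 − 287.3 = 0.7 mOsm/kg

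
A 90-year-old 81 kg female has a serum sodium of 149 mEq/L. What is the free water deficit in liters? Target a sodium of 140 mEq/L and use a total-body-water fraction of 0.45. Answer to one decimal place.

2.3 L

TBW = 0.45 · 81 = 36.45 L
Free water deficit = TBW · (Na/140 − 1)
= 36.45 · (149/140 − 1)
= 36.45 · 0.0643
= 2.34 L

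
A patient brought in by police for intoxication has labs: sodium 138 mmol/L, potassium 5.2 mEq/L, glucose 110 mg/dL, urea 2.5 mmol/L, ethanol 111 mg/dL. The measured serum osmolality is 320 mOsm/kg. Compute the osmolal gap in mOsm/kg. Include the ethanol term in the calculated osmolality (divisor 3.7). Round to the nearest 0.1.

5.4 mOsm/kg

Calculated osmolality = 2·Na + glucose/18 + urea + ethanol/3.7
= 2·138 + 110/18 + 2.5 + 111/3.7
= 276 + 6.11 + 2.50 + 30
= 314.61 mOsm/kg ≈ 314.6 mOsm/kg
Osmolar gap = measured − calculated = 320 − 314.6 = 5.4 mOsm/kg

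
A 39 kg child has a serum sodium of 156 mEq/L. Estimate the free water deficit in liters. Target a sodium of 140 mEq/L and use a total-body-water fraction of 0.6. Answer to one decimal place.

2.7 L

TBW = 0.6 · 39 = 23.4 L
Free water deficit = TBW · (Na/140 − 1)
= 23.4 · (156/140 − 1)
= 23.4 · 0.1143
= 2.67 L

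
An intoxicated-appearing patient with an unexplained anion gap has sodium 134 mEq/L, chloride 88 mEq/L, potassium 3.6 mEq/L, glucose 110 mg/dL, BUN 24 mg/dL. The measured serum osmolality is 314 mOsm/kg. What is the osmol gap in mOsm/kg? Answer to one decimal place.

Calculated osmolality = 2·Na + glucose/18 + BUN/2.8
= 2·134 + 110/18 + 24/2.8
= 268 + 6.11 + 8.57
= 282.68 mOsm/kg ≈ 282.7 mOsm/kg
Osmolar gap = measured − calculated = 314 − 282.7 = 31.3 mOsm/kg

31.3 mOsm/kg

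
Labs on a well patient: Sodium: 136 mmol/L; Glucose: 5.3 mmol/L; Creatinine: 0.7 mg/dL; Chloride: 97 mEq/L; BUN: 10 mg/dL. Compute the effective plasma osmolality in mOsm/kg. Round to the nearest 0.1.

Effective osmolality excludes urea (freely permeant across cell membranes):
2·Na + glucose
= 2·136 + 5.3
= 272 + 5.3
= 277.3 mOsm/kg

277.3 mOsm/kg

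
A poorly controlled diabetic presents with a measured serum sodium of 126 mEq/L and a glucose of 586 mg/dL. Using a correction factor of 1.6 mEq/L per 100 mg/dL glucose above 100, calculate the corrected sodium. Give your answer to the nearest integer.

Corrected Na = measured Na + 1.6 · (glucose − 100)/100
= 126 + 1.6 · (586 − 100)/100
= 126 + 7.8
= 133.8 mEq/L

134 mEq/L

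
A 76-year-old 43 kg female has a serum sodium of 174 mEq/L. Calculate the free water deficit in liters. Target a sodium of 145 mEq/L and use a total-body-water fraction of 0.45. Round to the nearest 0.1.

TBW = 0.45 · 43 = 19.35 L
Free water deficit = TBW · (Na/145 − 1)
= 19.35 · (174/145 − 1)
= 19.35 · 0.2
= 3.87 L

3.9 L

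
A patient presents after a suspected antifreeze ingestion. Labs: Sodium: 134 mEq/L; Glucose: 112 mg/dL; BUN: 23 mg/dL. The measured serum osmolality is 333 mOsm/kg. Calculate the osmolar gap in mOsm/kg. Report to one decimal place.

50.6 mOsm/kg

Calculated osmolality = 2·Na + glucose/18 + BUN/2.8
= 2·134 + 112/18 + 23/2.8
= 268 + 6.22 + 8.21
= 282.43 mOsm/kg ≈ 282.4 mOsm/kg
Osmolar gap = measured − calculated = 333 − 282.4 = 50.6 mOsm/kg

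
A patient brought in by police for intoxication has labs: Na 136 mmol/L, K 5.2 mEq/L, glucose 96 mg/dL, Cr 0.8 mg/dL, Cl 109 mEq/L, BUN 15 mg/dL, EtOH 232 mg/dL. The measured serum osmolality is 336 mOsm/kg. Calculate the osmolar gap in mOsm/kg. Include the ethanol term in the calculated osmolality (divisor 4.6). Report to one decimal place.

2.9 mOsm/kg

Calculated osmolality = 2·Na + glucose/18 + BUN/2.8 + ethanol/4.6
= 2·136 + 96/18 + 15/2.8 + 232/4.6
= 272 + 5.33 + 5.36 + 50.43
= 333.12 mOsm/kg ≈ 333.1 mOsm/kg
Osmolar gap = measured − calculated = 336 − 333.1 = 2.9 mOsm/kg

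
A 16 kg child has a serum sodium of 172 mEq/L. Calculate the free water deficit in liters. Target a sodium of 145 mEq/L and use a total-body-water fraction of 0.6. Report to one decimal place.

1.8 L

TBW = 0.6 · 16 = 9.6 L
Free water deficit = TBW · (Na/145 − 1)
= 9.6 · (172/145 − 1)
= 9.6 · 0.1862
= 1.79 L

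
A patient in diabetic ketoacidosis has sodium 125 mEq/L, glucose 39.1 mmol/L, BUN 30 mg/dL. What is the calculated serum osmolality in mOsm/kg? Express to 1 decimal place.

299.8 mOsm/kg

Calculated osmolality = 2·Na + glucose + BUN/2.8
= 2·125 + 39.1 + 30/2.8
= 250 + 39.10 + 10.71
= 299.81 mOsm/kg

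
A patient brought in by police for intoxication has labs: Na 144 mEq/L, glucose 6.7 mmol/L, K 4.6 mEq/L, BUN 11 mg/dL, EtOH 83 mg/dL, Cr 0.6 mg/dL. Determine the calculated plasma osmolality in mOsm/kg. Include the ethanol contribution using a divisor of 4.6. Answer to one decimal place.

316.7 mOsm/kg

Calculated osmolality = 2·Na + glucose + BUN/2.8 + ethanol/4.6
= 2·144 + 6.7 + 11/2.8 + 83/4.6
= 288 + 6.70 + 3.93 + 18.04
= 316.67 mOsm/kg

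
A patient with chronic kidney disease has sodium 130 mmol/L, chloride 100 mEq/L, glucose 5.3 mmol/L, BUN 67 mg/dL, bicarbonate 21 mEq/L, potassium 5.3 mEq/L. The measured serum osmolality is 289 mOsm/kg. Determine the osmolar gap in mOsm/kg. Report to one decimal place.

Calculated osmolality = 2·Na + glucose + BUN/2.8
= 2·130 + 5.3 + 67/2.8
= 260 + 5.30 + 23.93
= 289.23 mOsm/kg ≈ 289.2 mOsm/kg
Osmolar gap = measured − calculated = 289 − 289.2 = -0.2 mOsm/kg

-0.2 mOsm/kg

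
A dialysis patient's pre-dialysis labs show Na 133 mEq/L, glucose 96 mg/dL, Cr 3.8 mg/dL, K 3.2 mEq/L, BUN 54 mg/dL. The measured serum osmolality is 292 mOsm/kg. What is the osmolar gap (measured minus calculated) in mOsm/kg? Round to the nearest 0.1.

1.4 mOsm/kg

Calculated osmolality = 2·Na + glucose/18 + BUN/2.8
= 2·133 + 96/18 + 54/2.8
= 266 + 5.33 + 19.29
= 290.62 mOsm/kg ≈ 290.6 mOsm/kg
Osmolar gap = measured − calculated = 292 − 290.6 = 1.4 mOsm/kg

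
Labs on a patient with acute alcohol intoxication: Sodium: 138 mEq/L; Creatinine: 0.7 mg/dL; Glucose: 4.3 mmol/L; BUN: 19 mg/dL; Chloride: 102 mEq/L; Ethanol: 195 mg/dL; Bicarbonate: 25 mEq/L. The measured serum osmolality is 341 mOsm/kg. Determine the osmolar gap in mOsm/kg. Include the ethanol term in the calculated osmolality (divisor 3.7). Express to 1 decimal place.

Calculated osmolality = 2·Na + glucose + BUN/2.8 + ethanol/3.7
= 2·138 + 4.3 + 19/2.8 + 195/3.7
= 276 + 4.30 + 6.79 + 52.70
= 339.79 mOsm/kg ≈ 339.8 mOsm/kg
Osmolar gap = measured − calculated = 341 − 339.8 = 1.2 mOsm/kg

1.2 mOsm/kg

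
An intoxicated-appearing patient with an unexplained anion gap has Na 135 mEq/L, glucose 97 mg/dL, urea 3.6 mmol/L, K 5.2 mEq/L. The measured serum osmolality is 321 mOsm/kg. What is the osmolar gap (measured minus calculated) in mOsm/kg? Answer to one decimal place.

42.0 mOsm/kg

Calculated osmolality = 2·Na + glucose/18 + urea
= 2·135 + 97/18 + 3.6
= 270 + 5.39 + 3.60
= 278.99 mOsm/kg ≈ 279.0 mOsm/kg
Osmolar gap = measured − calculated = 321 − 279.0 = 42.0 mOsm/kg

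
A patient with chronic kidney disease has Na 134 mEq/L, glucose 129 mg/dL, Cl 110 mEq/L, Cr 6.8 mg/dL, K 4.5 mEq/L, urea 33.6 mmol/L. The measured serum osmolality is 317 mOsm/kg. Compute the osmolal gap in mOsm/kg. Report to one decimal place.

Calculated osmolality = 2·Na + glucose/18 + urea
= 2·134 + 129/18 + 33.6
= 268 + 7.17 + 33.60
= 308.77 mOsm/kg ≈ 308.8 mOsm/kg
Osmolar gap = measured − calculated = 317 − 308.8 = 8.2 mOsm/kg

8.2 mOsm/kg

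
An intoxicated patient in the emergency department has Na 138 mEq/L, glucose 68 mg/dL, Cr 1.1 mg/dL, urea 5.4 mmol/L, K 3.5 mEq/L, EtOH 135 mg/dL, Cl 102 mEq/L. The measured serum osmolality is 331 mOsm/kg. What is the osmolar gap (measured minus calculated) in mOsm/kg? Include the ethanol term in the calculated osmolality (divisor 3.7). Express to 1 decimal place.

9.3 mOsm/kg

Calculated osmolality = 2·Na + glucose/18 + urea + ethanol/3.7
= 2·138 + 68/18 + 5.4 + 135/3.7
= 276 + 3.78 + 5.40 + 36.49
= 321.67 mOsm/kg ≈ 321.7 mOsm/kg
Osmolar gap = measured − calculated = 331 − 321.7 = 9.3 mOsm/kg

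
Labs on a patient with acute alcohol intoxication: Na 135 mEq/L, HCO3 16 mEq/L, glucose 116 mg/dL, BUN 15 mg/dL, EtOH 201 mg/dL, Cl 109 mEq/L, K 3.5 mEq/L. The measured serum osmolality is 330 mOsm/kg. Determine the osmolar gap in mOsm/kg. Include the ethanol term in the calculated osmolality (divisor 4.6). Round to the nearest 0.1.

Calculated osmolality = 2·Na + glucose/18 + BUN/2.8 + ethanol/4.6
= 2·135 + 116/18 + 15/2.8 + 201/4.6
= 270 + 6.44 + 5.36 + 43.70
= 325.5 mOsm/kg ≈ 325.5 mOsm/kg
Osmolar gap = measured − calculated = 330 − 325.5 = 4.5 mOsm/kg

4.5 mOsm/kg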